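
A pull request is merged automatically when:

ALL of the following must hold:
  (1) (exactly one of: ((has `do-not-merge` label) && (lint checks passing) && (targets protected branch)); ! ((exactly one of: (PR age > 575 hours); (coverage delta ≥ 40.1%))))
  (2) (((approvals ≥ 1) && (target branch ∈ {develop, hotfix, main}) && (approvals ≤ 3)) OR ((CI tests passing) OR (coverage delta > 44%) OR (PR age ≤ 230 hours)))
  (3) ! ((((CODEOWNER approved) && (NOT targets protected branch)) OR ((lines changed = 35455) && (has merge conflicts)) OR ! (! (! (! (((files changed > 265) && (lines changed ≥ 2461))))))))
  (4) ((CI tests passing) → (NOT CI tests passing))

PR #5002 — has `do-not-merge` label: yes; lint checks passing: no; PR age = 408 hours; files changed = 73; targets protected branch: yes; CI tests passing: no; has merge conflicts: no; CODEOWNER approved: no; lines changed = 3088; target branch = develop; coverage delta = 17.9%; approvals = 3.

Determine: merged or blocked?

Atomic conditions:
  has `do-not-merge` label: yes → true
  lint checks passing: no → false
  targets protected branch: yes → true
  PR age > 575 hours: 408 > 575 is false
  coverage delta ≥ 40.1%: 17.9 ≥ 40.1 is false
  approvals ≥ 1: 3 ≥ 1 is true
  target branch ∈ {develop, hotfix, main}: develop is in the set → true
  approvals ≤ 3: 3 ≤ 3 is true
  CI tests passing: no → false
  coverage delta > 44%: 17.9 > 44 is false
  PR age ≤ 230 hours: 408 ≤ 230 is false
  CODEOWNER approved: no → false
  NOT targets protected branch: yes → false
  lines changed = 35455: 3088 == 35455 is false
  has merge conflicts: no → false
  files changed > 265: 73 > 265 is false
  lines changed ≥ 2461: 3088 ≥ 2461 is true
  NOT CI tests passing: no → true
Combine:
[1.1] true AND false AND true = false
[1.2.1] exactly-one(false, false) = false
[1.2] NOT false = true
[1] exactly-one(false, true) = true
[2.1] true AND true AND true = true
[2.2] false OR false OR false = false
[2] true OR false = true
[3.1.1] false AND false = false
[3.1.2] false AND false = false
[3.1.3.1.1.1.1] false AND true = false
[3.1.3.1.1.1] NOT false = true
[3.1.3.1.1] NOT true = false
[3.1.3.1] NOT false = true
[3.1.3] NOT true = false
[3.1] false OR false OR false = false
[3] NOT false = true
[4] false → true (antecedent false ⇒ implication holds) = true
[root] true AND true AND true AND true = true
Overall: true → merged

Merged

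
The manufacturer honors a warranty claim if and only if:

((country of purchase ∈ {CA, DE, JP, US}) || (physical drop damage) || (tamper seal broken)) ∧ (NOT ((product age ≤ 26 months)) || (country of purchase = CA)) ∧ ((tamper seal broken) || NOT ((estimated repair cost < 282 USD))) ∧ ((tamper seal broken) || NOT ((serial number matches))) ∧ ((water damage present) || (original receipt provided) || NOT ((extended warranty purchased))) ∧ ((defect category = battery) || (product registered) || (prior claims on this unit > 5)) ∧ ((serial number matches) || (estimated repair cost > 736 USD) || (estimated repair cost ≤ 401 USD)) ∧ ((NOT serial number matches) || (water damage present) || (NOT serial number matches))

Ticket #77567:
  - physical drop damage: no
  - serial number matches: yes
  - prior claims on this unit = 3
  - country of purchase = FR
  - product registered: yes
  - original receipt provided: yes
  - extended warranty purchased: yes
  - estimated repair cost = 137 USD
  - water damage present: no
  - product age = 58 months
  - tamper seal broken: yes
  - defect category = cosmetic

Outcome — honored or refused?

Refused

Atomic conditions:
  country of purchase ∈ {CA, DE, JP, US}: FR is not in the set → false
  physical drop damage: no → false
  tamper seal broken: yes → true
  product age ≤ 26 months: 58 ≤ 26 is false
  country of purchase = CA: FR == CA is false
  estimated repair cost < 282 USD: 137 < 282 is true
  serial number matches: yes → true
  water damage present: no → false
  original receipt provided: yes → true
  extended warranty purchased: yes → true
  defect category = battery: cosmetic == battery is false
  product registered: yes → true
  prior claims on this unit > 5: 3 > 5 is false
  estimated repair cost > 736 USD: 137 > 736 is false
  estimated repair cost ≤ 401 USD: 137 ≤ 401 is true
  NOT serial number matches: yes → false
Combine:
[1] false OR false OR true = true
[2.1] NOT false = true
[2] true OR false = true
[3.2] NOT true = false
[3] true OR false = true
[4.2] NOT true = false
[4] true OR false = true
[5.3] NOT true = false
[5] false OR true OR false = true
[6] false OR true OR false = true
[7] true OR false OR true = true
[8] false OR false OR false = false
[root] true AND true AND true AND true AND true AND true AND true AND false = false
Overall: false → refused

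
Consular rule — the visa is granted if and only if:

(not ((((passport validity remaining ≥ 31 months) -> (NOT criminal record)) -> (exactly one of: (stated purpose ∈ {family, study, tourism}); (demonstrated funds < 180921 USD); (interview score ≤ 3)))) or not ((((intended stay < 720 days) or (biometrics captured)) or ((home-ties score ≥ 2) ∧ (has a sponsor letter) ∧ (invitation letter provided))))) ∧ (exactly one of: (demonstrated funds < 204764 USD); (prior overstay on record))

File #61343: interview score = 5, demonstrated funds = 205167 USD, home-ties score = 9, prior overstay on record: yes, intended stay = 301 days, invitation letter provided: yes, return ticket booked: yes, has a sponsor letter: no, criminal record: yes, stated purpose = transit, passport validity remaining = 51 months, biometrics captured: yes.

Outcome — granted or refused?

Atomic conditions:
  passport validity remaining ≥ 31 months: 51 ≥ 31 is true
  NOT criminal record: yes → false
  stated purpose ∈ {family, study, tourism}: transit is not in the set → false
  demonstrated funds < 180921 USD: 205167 < 180921 is false
  interview score ≤ 3: 5 ≤ 3 is false
  intended stay < 720 days: 301 < 720 is true
  biometrics captured: yes → true
  home-ties score ≥ 2: 9 ≥ 2 is true
  has a sponsor letter: no → false
  invitation letter provided: yes → true
  demonstrated funds < 204764 USD: 205167 < 204764 is false
  prior overstay on record: yes → true
Combine:
[1.1.1.1] true → false = false
[1.1.1.2] exactly-one(false, false, false) = false
[1.1.1] false → false (antecedent false ⇒ implication holds) = true
[1.1] NOT true = false
[1.2.1.1] true OR true = true
[1.2.1.2] true AND false AND true = false
[1.2.1] true OR false = true
[1.2] NOT true = false
[1] false OR false = false
[2] exactly-one(false, true) = true
[root] false AND true = false
Overall: false → refused

Refused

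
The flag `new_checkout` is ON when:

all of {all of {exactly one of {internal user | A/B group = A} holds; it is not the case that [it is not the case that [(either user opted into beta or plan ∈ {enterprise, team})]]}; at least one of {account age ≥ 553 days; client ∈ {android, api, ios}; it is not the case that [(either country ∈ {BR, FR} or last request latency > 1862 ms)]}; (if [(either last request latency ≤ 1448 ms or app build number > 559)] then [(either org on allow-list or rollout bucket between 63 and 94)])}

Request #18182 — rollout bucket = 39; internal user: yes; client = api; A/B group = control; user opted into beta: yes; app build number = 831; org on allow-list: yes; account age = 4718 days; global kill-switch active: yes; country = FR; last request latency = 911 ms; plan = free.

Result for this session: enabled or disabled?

Enabled

Atomic conditions:
  internal user: yes → true
  A/B group = A: control == A is false
  user opted into beta: yes → true
  plan ∈ {enterprise, team}: free is not in the set → false
  account age ≥ 553 days: 4718 ≥ 553 is true
  client ∈ {android, api, ios}: api is in the set → true
  country ∈ {BR, FR}: FR is in the set → true
  last request latency > 1862 ms: 911 > 1862 is false
  last request latency ≤ 1448 ms: 911 ≤ 1448 is true
  app build number > 559: 831 > 559 is true
  org on allow-list: yes → true
  rollout bucket between 63 and 94: 39 in [63, 94] is false
Combine:
[1.1] exactly-one(true, false) = true
[1.2.1.1] true OR false = true
[1.2.1] NOT true = false
[1.2] NOT false = true
[1] true AND true = true
[2.3.1] true OR false = true
[2.3] NOT true = false
[2] true OR true OR false = true
[3.1] true OR true = true
[3.2] true OR false = true
[3] true → true = true
[root] true AND true AND true = true
Overall: true → enabled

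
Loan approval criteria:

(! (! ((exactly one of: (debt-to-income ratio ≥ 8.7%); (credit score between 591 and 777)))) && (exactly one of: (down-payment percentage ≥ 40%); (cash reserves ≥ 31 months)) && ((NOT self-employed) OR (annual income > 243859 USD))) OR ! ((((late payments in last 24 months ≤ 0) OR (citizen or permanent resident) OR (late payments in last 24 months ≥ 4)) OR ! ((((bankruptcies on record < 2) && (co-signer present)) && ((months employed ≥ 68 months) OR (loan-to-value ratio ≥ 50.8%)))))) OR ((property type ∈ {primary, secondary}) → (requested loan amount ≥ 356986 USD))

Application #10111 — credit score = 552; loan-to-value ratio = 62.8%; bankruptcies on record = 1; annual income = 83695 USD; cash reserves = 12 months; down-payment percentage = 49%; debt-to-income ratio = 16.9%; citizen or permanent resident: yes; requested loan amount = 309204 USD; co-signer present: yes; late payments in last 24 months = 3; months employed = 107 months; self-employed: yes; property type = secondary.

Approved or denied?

Atomic conditions:
  debt-to-income ratio ≥ 8.7%: 16.9 ≥ 8.7 is true
  credit score between 591 and 777: 552 in [591, 777] is false
  down-payment percentage ≥ 40%: 49 ≥ 40 is true
  cash reserves ≥ 31 months: 12 ≥ 31 is false
  NOT self-employed: yes → false
  annual income > 243859 USD: 83695 > 243859 is false
  late payments in last 24 months ≤ 0: 3 ≤ 0 is false
  citizen or permanent resident: yes → true
  late payments in last 24 months ≥ 4: 3 ≥ 4 is false
  bankruptcies on record < 2: 1 < 2 is true
  co-signer present: yes → true
  months employed ≥ 68 months: 107 ≥ 68 is true
  loan-to-value ratio ≥ 50.8%: 62.8 ≥ 50.8 is true
  property type ∈ {primary, secondary}: secondary is in the set → true
  requested loan amount ≥ 356986 USD: 309204 ≥ 356986 is false
Combine:
[1.1.1.1] exactly-one(true, false) = true
[1.1.1] NOT true = false
[1.1] NOT false = true
[1.2] exactly-one(true, false) = true
[1.3] false OR false = false
[1] true AND true AND false = false
[2.1.1] false OR true OR false = true
[2.1.2.1.1] true AND true = true
[2.1.2.1.2] true OR true = true
[2.1.2.1] true AND true = true
[2.1.2] NOT true = false
[2.1] true OR false = true
[2] NOT true = false
[3] true → false = false
[root] false OR false OR false = false
Overall: false → denied

Denied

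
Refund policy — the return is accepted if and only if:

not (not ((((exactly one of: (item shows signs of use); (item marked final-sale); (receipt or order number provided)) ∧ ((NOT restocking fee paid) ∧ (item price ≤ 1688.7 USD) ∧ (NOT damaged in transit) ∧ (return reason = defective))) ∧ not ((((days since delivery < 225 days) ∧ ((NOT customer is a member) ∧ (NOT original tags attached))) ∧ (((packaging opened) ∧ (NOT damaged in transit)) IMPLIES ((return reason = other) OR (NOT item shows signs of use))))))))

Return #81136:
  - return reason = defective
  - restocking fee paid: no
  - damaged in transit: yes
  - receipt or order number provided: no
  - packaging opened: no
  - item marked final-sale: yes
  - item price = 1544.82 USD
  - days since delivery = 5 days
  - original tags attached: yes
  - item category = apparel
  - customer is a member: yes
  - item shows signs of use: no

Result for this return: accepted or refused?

Refused

Atomic conditions:
  item shows signs of use: no → false
  item marked final-sale: yes → true
  receipt or order number provided: no → false
  NOT restocking fee paid: no → true
  item price ≤ 1688.7 USD: 1544.82 ≤ 1688.7 is true
  NOT damaged in transit: yes → false
  return reason = defective: defective == defective is true
  days since delivery < 225 days: 5 < 225 is true
  NOT customer is a member: yes → false
  NOT original tags attached: yes → false
  packaging opened: no → false
  return reason = other: defective == other is false
  NOT item shows signs of use: no → true
Combine:
[1.1.1.1] exactly-one(false, true, false) = true
[1.1.1.2] true AND true AND false AND true = false
[1.1.1] true AND false = false
[1.1.2.1.1.2] false AND false = false
[1.1.2.1.1] true AND false = false
[1.1.2.1.2.1] false AND false = false
[1.1.2.1.2.2] false OR true = true
[1.1.2.1.2] false → true (antecedent false ⇒ implication holds) = true
[1.1.2.1] false AND true = false
[1.1.2] NOT false = true
[1.1] false AND true = false
[1] NOT false = true
[root] NOT true = false
Overall: false → refused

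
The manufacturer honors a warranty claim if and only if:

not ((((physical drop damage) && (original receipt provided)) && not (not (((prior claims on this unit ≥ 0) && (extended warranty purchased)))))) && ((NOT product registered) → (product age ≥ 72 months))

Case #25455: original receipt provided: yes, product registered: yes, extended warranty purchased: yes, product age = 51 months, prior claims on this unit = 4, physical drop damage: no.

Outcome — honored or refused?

Atomic conditions:
  physical drop damage: no → false
  original receipt provided: yes → true
  prior claims on this unit ≥ 0: 4 ≥ 0 is true
  extended warranty purchased: yes → true
  NOT product registered: yes → false
  product age ≥ 72 months: 51 ≥ 72 is false
Combine:
[1.1.1] false AND true = false
[1.1.2.1.1] true AND true = true
[1.1.2.1] NOT true = false
[1.1.2] NOT false = true
[1.1] false AND true = false
[1] NOT false = true
[2] false → false (antecedent false ⇒ implication holds) = true
[root] true AND true = true
Overall: true → honored

Honored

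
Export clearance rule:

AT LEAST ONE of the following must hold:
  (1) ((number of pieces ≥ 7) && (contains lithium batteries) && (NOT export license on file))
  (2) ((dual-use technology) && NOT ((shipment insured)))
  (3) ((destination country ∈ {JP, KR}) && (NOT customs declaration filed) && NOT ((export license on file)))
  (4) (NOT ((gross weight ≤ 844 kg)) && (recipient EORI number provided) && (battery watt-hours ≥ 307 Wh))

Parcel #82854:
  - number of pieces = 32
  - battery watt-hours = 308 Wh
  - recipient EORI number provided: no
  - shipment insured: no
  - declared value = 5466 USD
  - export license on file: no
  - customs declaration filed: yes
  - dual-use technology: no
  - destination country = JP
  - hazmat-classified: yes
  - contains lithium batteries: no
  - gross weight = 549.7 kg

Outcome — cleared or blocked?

Atomic conditions:
  number of pieces ≥ 7: 32 ≥ 7 is true
  contains lithium batteries: no → false
  NOT export license on file: no → true
  dual-use technology: no → false
  shipment insured: no → false
  destination country ∈ {JP, KR}: JP is in the set → true
  NOT customs declaration filed: yes → false
  export license on file: no → false
  gross weight ≤ 844 kg: 549.7 ≤ 844 is true
  recipient EORI number provided: no → false
  battery watt-hours ≥ 307 Wh: 308 ≥ 307 is true
Combine:
[1] true AND false AND true = false
[2.2] NOT false = true
[2] false AND true = false
[3.3] NOT false = true
[3] true AND false AND true = false
[4.1] NOT true = false
[4] false AND false AND true = false
[root] false OR false OR false OR false = false
Overall: false → blocked

Blocked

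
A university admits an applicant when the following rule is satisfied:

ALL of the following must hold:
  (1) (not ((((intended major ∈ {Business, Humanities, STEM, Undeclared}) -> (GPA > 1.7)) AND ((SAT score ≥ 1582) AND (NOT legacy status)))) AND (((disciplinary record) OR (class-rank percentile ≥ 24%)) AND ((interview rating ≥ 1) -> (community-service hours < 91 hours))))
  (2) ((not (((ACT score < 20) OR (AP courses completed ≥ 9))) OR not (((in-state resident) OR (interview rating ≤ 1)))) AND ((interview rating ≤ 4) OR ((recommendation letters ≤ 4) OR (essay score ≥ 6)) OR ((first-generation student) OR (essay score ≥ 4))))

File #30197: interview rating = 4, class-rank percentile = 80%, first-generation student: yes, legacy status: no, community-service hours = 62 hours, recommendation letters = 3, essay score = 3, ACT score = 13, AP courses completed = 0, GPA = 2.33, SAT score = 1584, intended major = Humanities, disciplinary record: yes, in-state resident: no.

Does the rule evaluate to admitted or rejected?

Rejected

Atomic conditions:
  intended major ∈ {Business, Humanities, STEM, Undeclared}: Humanities is in the set → true
  GPA > 1.7: 2.33 > 1.7 is true
  SAT score ≥ 1582: 1584 ≥ 1582 is true
  NOT legacy status: no → true
  disciplinary record: yes → true
  class-rank percentile ≥ 24%: 80 ≥ 24 is true
  interview rating ≥ 1: 4 ≥ 1 is true
  community-service hours < 91 hours: 62 < 91 is true
  ACT score < 20: 13 < 20 is true
  AP courses completed ≥ 9: 0 ≥ 9 is false
  in-state resident: no → false
  interview rating ≤ 1: 4 ≤ 1 is false
  interview rating ≤ 4: 4 ≤ 4 is true
  recommendation letters ≤ 4: 3 ≤ 4 is true
  essay score ≥ 6: 3 ≥ 6 is false
  first-generation student: yes → true
  essay score ≥ 4: 3 ≥ 4 is false
Combine:
[1.1.1.1] true → true = true
[1.1.1.2] true AND true = true
[1.1.1] true AND true = true
[1.1] NOT true = false
[1.2.1] true OR true = true
[1.2.2] true → true = true
[1.2] true AND true = true
[1] false AND true = false
[2.1.1.1] true OR false = true
[2.1.1] NOT true = false
[2.1.2.1] false OR false = false
[2.1.2] NOT false = true
[2.1] false OR true = true
[2.2.2] true OR false = true
[2.2.3] true OR false = true
[2.2] true OR true OR true = true
[2] true AND true = true
[root] false AND true = false
Overall: false → rejected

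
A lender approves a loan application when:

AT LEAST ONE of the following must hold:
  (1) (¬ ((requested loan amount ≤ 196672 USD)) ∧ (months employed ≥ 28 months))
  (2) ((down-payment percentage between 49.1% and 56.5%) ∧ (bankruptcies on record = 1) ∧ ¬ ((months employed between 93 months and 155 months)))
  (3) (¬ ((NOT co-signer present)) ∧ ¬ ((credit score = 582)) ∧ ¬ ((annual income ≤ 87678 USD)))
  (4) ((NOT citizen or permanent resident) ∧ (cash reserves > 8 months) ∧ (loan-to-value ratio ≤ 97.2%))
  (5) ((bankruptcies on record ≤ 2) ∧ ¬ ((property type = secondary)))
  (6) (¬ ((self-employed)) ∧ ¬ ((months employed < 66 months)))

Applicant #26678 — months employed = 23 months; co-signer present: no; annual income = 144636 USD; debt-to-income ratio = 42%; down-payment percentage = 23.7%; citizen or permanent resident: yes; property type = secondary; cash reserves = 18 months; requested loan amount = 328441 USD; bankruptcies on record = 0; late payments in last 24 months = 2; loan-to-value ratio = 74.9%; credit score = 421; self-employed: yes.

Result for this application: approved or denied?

Atomic conditions:
  requested loan amount ≤ 196672 USD: 328441 ≤ 196672 is false
  months employed ≥ 28 months: 23 ≥ 28 is false
  down-payment percentage between 49.1% and 56.5%: 23.7 in [49.1, 56.5] is false
  bankruptcies on record = 1: 0 == 1 is false
  months employed between 93 months and 155 months: 23 in [93, 155] is false
  NOT co-signer present: no → true
  credit score = 582: 421 == 582 is false
  annual income ≤ 87678 USD: 144636 ≤ 87678 is false
  NOT citizen or permanent resident: yes → false
  cash reserves > 8 months: 18 > 8 is true
  loan-to-value ratio ≤ 97.2%: 74.9 ≤ 97.2 is true
  bankruptcies on record ≤ 2: 0 ≤ 2 is true
  property type = secondary: secondary == secondary is true
  self-employed: yes → true
  months employed < 66 months: 23 < 66 is true
Combine:
[1.1] NOT false = true
[1] true AND false = false
[2.3] NOT false = true
[2] false AND false AND true = false
[3.1] NOT true = false
[3.2] NOT false = true
[3.3] NOT false = true
[3] false AND true AND true = false
[4] false AND true AND true = false
[5.2] NOT true = false
[5] true AND false = false
[6.1] NOT true = false
[6.2] NOT true = false
[6] false AND false = false
[root] false OR false OR false OR false OR false OR false = false
Overall: false → denied

Denied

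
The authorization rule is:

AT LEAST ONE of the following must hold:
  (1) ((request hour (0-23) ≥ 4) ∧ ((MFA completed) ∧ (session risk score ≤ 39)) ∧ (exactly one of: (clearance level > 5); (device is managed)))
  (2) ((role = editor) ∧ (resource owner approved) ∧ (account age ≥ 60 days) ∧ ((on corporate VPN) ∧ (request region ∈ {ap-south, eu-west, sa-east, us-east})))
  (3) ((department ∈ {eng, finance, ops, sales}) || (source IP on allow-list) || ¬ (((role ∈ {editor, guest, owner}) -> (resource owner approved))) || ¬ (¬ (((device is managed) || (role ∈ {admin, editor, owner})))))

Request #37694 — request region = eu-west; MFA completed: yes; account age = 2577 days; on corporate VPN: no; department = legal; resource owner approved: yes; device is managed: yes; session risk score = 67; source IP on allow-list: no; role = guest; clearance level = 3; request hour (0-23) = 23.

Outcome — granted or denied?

Granted

Atomic conditions:
  request hour (0-23) ≥ 4: 23 ≥ 4 is true
  MFA completed: yes → true
  session risk score ≤ 39: 67 ≤ 39 is false
  clearance level > 5: 3 > 5 is false
  device is managed: yes → true
  role = editor: guest == editor is false
  resource owner approved: yes → true
  account age ≥ 60 days: 2577 ≥ 60 is true
  on corporate VPN: no → false
  request region ∈ {ap-south, eu-west, sa-east, us-east}: eu-west is in the set → true
  department ∈ {eng, finance, ops, sales}: legal is not in the set → false
  source IP on allow-list: no → false
  role ∈ {editor, guest, owner}: guest is in the set → true
  role ∈ {admin, editor, owner}: guest is not in the set → false
Combine:
[1.2] true AND false = false
[1.3] exactly-one(false, true) = true
[1] true AND false AND true = false
[2.4] false AND true = false
[2] false AND true AND true AND false = false
[3.3.1] true → true = true
[3.3] NOT true = false
[3.4.1.1] true OR false = true
[3.4.1] NOT true = false
[3.4] NOT false = true
[3] false OR false OR false OR true = true
[root] false OR false OR true = true
Overall: true → granted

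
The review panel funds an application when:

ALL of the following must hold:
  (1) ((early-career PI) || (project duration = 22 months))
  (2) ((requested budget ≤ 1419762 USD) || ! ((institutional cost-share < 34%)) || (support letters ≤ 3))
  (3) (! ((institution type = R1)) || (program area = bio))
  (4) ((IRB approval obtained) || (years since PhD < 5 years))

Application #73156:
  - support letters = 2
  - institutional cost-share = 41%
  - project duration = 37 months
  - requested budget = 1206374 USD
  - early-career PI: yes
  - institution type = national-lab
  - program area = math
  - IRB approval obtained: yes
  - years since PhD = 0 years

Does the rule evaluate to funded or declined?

Funded

Atomic conditions:
  early-career PI: yes → true
  project duration = 22 months: 37 == 22 is false
  requested budget ≤ 1419762 USD: 1206374 ≤ 1419762 is true
  institutional cost-share < 34%: 41 < 34 is false
  support letters ≤ 3: 2 ≤ 3 is true
  institution type = R1: national-lab == R1 is false
  program area = bio: math == bio is false
  IRB approval obtained: yes → true
  years since PhD < 5 years: 0 < 5 is true
Combine:
[1] true OR false = true
[2.2] NOT false = true
[2] true OR true OR true = true
[3.1] NOT false = true
[3] true OR false = true
[4] true OR true = true
[root] true AND true AND true AND true = true
Overall: true → funded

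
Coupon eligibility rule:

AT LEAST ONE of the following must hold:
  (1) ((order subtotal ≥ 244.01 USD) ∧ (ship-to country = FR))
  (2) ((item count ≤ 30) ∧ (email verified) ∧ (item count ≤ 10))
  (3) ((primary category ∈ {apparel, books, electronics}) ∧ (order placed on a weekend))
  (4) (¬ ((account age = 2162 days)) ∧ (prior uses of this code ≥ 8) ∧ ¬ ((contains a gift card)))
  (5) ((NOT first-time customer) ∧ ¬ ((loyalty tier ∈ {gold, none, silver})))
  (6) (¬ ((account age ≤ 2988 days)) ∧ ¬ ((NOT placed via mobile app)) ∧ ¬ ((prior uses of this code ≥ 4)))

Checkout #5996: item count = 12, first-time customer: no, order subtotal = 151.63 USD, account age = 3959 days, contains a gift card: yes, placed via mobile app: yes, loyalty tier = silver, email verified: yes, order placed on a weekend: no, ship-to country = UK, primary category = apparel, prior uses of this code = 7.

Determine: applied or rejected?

Rejected

Atomic conditions:
  order subtotal ≥ 244.01 USD: 151.63 ≥ 244.01 is false
  ship-to country = FR: UK == FR is false
  item count ≤ 30: 12 ≤ 30 is true
  email verified: yes → true
  item count ≤ 10: 12 ≤ 10 is false
  primary category ∈ {apparel, books, electronics}: apparel is in the set → true
  order placed on a weekend: no → false
  account age = 2162 days: 3959 == 2162 is false
  prior uses of this code ≥ 8: 7 ≥ 8 is false
  contains a gift card: yes → true
  NOT first-time customer: no → true
  loyalty tier ∈ {gold, none, silver}: silver is in the set → true
  account age ≤ 2988 days: 3959 ≤ 2988 is false
  NOT placed via mobile app: yes → false
  prior uses of this code ≥ 4: 7 ≥ 4 is true
Combine:
[1] false AND false = false
[2] true AND true AND false = false
[3] true AND false = false
[4.1] NOT false = true
[4.3] NOT true = false
[4] true AND false AND false = false
[5.2] NOT true = false
[5] true AND false = false
[6.1] NOT false = true
[6.2] NOT false = true
[6.3] NOT true = false
[6] true AND true AND false = false
[root] false OR false OR false OR false OR false OR false = false
Overall: false → rejected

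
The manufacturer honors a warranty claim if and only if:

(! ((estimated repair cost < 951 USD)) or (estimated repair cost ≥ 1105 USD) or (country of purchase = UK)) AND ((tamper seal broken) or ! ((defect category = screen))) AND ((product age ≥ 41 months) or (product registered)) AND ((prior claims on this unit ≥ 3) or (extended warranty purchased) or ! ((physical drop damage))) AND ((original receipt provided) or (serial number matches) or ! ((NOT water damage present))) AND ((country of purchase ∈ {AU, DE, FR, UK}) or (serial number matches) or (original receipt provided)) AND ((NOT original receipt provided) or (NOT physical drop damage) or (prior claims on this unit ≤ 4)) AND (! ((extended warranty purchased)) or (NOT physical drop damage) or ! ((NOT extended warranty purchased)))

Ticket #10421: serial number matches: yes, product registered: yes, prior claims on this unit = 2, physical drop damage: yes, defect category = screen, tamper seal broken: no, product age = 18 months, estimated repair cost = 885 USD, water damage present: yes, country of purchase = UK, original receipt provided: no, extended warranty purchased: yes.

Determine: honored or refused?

Refused

Atomic conditions:
  estimated repair cost < 951 USD: 885 < 951 is true
  estimated repair cost ≥ 1105 USD: 885 ≥ 1105 is false
  country of purchase = UK: UK == UK is true
  tamper seal broken: no → false
  defect category = screen: screen == screen is true
  product age ≥ 41 months: 18 ≥ 41 is false
  product registered: yes → true
  prior claims on this unit ≥ 3: 2 ≥ 3 is false
  extended warranty purchased: yes → true
  physical drop damage: yes → true
  original receipt provided: no → false
  serial number matches: yes → true
  NOT water damage present: yes → false
  country of purchase ∈ {AU, DE, FR, UK}: UK is in the set → true
  NOT original receipt provided: no → true
  NOT physical drop damage: yes → false
  prior claims on this unit ≤ 4: 2 ≤ 4 is true
  NOT extended warranty purchased: yes → false
Combine:
[1.1] NOT true = false
[1] false OR false OR true = true
[2.2] NOT true = false
[2] false OR false = false
[3] false OR true = true
[4.3] NOT true = false
[4] false OR true OR false = true
[5.3] NOT false = true
[5] false OR true OR true = true
[6] true OR true OR false = true
[7] true OR false OR true = true
[8.1] NOT true = false
[8.3] NOT false = true
[8] false OR false OR true = true
[root] true AND false AND true AND true AND true AND true AND true AND true = false
Overall: false → refused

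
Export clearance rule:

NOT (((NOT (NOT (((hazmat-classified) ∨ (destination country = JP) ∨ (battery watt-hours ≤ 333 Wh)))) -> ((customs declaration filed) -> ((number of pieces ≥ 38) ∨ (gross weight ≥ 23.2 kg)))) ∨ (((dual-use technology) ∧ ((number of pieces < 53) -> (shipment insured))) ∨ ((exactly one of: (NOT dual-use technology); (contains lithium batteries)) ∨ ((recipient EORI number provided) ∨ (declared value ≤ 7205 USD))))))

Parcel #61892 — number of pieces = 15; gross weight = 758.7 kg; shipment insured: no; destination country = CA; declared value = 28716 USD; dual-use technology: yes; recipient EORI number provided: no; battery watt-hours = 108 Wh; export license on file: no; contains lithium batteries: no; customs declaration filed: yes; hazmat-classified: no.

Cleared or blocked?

Blocked

Atomic conditions:
  hazmat-classified: no → false
  destination country = JP: CA == JP is false
  battery watt-hours ≤ 333 Wh: 108 ≤ 333 is true
  customs declaration filed: yes → true
  number of pieces ≥ 38: 15 ≥ 38 is false
  gross weight ≥ 23.2 kg: 758.7 ≥ 23.2 is true
  dual-use technology: yes → true
  number of pieces < 53: 15 < 53 is true
  shipment insured: no → false
  NOT dual-use technology: yes → false
  contains lithium batteries: no → false
  recipient EORI number provided: no → false
  declared value ≤ 7205 USD: 28716 ≤ 7205 is false
Combine:
[1.1.1.1.1] false OR false OR true = true
[1.1.1.1] NOT true = false
[1.1.1] NOT false = true
[1.1.2.2] false OR true = true
[1.1.2] true → true = true
[1.1] true → true = true
[1.2.1.2] true → false = false
[1.2.1] true AND false = false
[1.2.2.1] exactly-one(false, false) = false
[1.2.2.2] false OR false = false
[1.2.2] false OR false = false
[1.2] false OR false = false
[1] true OR false = true
[root] NOT true = false
Overall: false → blocked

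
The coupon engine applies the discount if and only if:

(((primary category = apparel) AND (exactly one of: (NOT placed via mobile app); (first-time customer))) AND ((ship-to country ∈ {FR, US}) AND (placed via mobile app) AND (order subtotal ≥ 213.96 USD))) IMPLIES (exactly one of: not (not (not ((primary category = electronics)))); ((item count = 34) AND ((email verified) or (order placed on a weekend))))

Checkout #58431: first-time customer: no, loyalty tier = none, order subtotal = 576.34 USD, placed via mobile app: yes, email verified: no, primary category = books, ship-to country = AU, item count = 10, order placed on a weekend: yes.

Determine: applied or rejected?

Applied

Atomic conditions:
  primary category = apparel: books == apparel is false
  NOT placed via mobile app: yes → false
  first-time customer: no → false
  ship-to country ∈ {FR, US}: AU is not in the set → false
  placed via mobile app: yes → true
  order subtotal ≥ 213.96 USD: 576.34 ≥ 213.96 is true
  primary category = electronics: books == electronics is false
  item count = 34: 10 == 34 is false
  email verified: no → false
  order placed on a weekend: yes → true
Combine:
[1.1.2] exactly-one(false, false) = false
[1.1] false AND false = false
[1.2] false AND true AND true = false
[1] false AND false = false
[2.1.1.1] NOT false = true
[2.1.1] NOT true = false
[2.1] NOT false = true
[2.2.2] false OR true = true
[2.2] false AND true = false
[2] exactly-one(true, false) = true
[root] false → true (antecedent false ⇒ implication holds) = true
Overall: true → applied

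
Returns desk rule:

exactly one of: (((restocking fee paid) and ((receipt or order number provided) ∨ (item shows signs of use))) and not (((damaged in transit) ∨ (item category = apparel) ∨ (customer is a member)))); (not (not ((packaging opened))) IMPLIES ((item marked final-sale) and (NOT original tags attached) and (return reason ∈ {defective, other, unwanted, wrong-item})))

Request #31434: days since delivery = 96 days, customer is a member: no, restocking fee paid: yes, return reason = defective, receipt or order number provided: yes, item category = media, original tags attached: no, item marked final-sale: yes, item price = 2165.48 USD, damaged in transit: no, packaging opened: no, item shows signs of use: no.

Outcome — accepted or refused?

Refused

Atomic conditions:
  restocking fee paid: yes → true
  receipt or order number provided: yes → true
  item shows signs of use: no → false
  damaged in transit: no → false
  item category = apparel: media == apparel is false
  customer is a member: no → false
  packaging opened: no → false
  item marked final-sale: yes → true
  NOT original tags attached: no → true
  return reason ∈ {defective, other, unwanted, wrong-item}: defective is in the set → true
Combine:
[1.1.2] true OR false = true
[1.1] true AND true = true
[1.2.1] false OR false OR false = false
[1.2] NOT false = true
[1] true AND true = true
[2.1.1] NOT false = true
[2.1] NOT true = false
[2.2] true AND true AND true = true
[2] false → true (antecedent false ⇒ implication holds) = true
[root] exactly-one(true, true) = false
Overall: false → refused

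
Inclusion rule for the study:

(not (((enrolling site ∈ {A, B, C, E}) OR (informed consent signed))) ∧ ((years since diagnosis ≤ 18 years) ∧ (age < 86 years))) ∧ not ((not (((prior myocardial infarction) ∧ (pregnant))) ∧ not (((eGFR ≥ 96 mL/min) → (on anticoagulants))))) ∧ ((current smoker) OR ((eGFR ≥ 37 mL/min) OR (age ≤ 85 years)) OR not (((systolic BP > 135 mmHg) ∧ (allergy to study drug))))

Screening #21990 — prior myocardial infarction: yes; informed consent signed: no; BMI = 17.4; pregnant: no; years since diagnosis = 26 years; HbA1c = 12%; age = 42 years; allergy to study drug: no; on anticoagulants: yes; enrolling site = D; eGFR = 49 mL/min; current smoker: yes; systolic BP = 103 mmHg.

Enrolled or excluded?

Atomic conditions:
  enrolling site ∈ {A, B, C, E}: D is not in the set → false
  informed consent signed: no → false
  years since diagnosis ≤ 18 years: 26 ≤ 18 is false
  age < 86 years: 42 < 86 is true
  prior myocardial infarction: yes → true
  pregnant: no → false
  eGFR ≥ 96 mL/min: 49 ≥ 96 is false
  on anticoagulants: yes → true
  current smoker: yes → true
  eGFR ≥ 37 mL/min: 49 ≥ 37 is true
  age ≤ 85 years: 42 ≤ 85 is true
  systolic BP > 135 mmHg: 103 > 135 is false
  allergy to study drug: no → false
Combine:
[1.1.1] false OR false = false
[1.1] NOT false = true
[1.2] false AND true = false
[1] true AND false = false
[2.1.1.1] true AND false = false
[2.1.1] NOT false = true
[2.1.2.1] false → true (antecedent false ⇒ implication holds) = true
[2.1.2] NOT true = false
[2.1] true AND false = false
[2] NOT false = true
[3.2] true OR true = true
[3.3.1] false AND false = false
[3.3] NOT false = true
[3] true OR true OR true = true
[root] false AND true AND true = false
Overall: false → excluded

Excluded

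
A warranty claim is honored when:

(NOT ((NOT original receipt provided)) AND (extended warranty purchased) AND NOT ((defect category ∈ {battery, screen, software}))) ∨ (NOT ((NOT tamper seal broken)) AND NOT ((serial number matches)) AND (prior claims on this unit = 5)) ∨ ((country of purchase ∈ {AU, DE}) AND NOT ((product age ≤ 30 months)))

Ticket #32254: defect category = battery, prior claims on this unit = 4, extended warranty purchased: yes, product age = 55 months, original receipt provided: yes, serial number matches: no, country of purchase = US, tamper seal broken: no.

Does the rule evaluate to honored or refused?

Refused

Atomic conditions:
  NOT original receipt provided: yes → false
  extended warranty purchased: yes → true
  defect category ∈ {battery, screen, software}: battery is in the set → true
  NOT tamper seal broken: no → true
  serial number matches: no → false
  prior claims on this unit = 5: 4 == 5 is false
  country of purchase ∈ {AU, DE}: US is not in the set → false
  product age ≤ 30 months: 55 ≤ 30 is false
Combine:
[1.1] NOT false = true
[1.3] NOT true = false
[1] true AND true AND false = false
[2.1] NOT true = false
[2.2] NOT false = true
[2] false AND true AND false = false
[3.2] NOT false = true
[3] false AND true = false
[root] false OR false OR false = false
Overall: false → refused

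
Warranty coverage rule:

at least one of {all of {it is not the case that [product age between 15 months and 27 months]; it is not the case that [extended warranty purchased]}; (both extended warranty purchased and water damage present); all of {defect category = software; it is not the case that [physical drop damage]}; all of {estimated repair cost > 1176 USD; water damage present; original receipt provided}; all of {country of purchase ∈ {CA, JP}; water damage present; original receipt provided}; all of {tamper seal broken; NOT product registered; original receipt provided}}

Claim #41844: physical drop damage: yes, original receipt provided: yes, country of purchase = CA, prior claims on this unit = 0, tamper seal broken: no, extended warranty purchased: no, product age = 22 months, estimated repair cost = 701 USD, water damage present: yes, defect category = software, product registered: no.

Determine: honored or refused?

Atomic conditions:
  product age between 15 months and 27 months: 22 in [15, 27] is true
  extended warranty purchased: no → false
  water damage present: yes → true
  defect category = software: software == software is true
  physical drop damage: yes → true
  estimated repair cost > 1176 USD: 701 > 1176 is false
  original receipt provided: yes → true
  country of purchase ∈ {CA, JP}: CA is in the set → true
  tamper seal broken: no → false
  NOT product registered: no → true
Combine:
[1.1] NOT true = false
[1.2] NOT false = true
[1] false AND true = false
[2] false AND true = false
[3.2] NOT true = false
[3] true AND false = false
[4] false AND true AND true = false
[5] true AND true AND true = true
[6] false AND true AND true = false
[root] false OR false OR false OR false OR true OR false = true
Overall: true → honored

Honored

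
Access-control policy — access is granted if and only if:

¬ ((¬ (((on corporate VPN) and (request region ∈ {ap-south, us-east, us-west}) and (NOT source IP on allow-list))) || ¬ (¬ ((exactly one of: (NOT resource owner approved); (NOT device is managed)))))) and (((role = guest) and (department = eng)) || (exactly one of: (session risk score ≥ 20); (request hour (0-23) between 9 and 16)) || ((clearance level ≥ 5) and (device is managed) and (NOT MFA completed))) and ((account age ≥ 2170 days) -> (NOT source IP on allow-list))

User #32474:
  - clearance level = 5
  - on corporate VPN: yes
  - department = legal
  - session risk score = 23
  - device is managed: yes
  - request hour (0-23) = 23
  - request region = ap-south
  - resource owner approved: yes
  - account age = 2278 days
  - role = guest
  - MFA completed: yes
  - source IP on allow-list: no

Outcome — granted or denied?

Atomic conditions:
  on corporate VPN: yes → true
  request region ∈ {ap-south, us-east, us-west}: ap-south is in the set → true
  NOT source IP on allow-list: no → true
  NOT resource owner approved: yes → false
  NOT device is managed: yes → false
  role = guest: guest == guest is true
  department = eng: legal == eng is false
  session risk score ≥ 20: 23 ≥ 20 is true
  request hour (0-23) between 9 and 16: 23 in [9, 16] is false
  clearance level ≥ 5: 5 ≥ 5 is true
  device is managed: yes → true
  NOT MFA completed: yes → false
  account age ≥ 2170 days: 2278 ≥ 2170 is true
Combine:
[1.1.1.1] true AND true AND true = true
[1.1.1] NOT true = false
[1.1.2.1.1] exactly-one(false, false) = false
[1.1.2.1] NOT false = true
[1.1.2] NOT true = false
[1.1] false OR false = false
[1] NOT false = true
[2.1] true AND false = false
[2.2] exactly-one(true, false) = true
[2.3] true AND true AND false = false
[2] false OR true OR false = true
[3] true → true = true
[root] true AND true AND true = true
Overall: true → granted

Granted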